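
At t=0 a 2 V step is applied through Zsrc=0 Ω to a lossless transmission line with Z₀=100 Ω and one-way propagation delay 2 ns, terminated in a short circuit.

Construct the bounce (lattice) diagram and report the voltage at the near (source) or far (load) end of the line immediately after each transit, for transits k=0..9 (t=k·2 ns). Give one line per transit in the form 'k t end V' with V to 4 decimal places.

Γ_L=-1.000000, Γ_S=-1.000000; launch V₁=2·100/100=2.000000
k=0 src: V=2.0000
k=1 load: inc=2.000000, refl=2.000000·-1.000000=-2.0000; V=0.000000+2.000000+-2.000000=0.0000
k=2 src: inc=-2.000000, refl=-2.000000·-1.000000=2.0000; V=2.000000+-2.000000+2.000000=2.0000
k=3 load: inc=2.000000, refl=2.000000·-1.000000=-2.0000; V=0.000000+2.000000+-2.000000=0.0000
k=4 src: inc=-2.000000, refl=-2.000000·-1.000000=2.0000; V=2.000000+-2.000000+2.000000=2.0000
k=5 load: inc=2.000000, refl=2.000000·-1.000000=-2.0000; V=0.000000+2.000000+-2.000000=0.0000
k=6 src: inc=-2.000000, refl=-2.000000·-1.000000=2.0000; V=2.000000+-2.000000+2.000000=2.0000
k=7 load: inc=2.000000, refl=2.000000·-1.000000=-2.0000; V=0.000000+2.000000+-2.000000=0.0000
k=8 src: inc=-2.000000, refl=-2.000000·-1.000000=2.0000; V=2.000000+-2.000000+2.000000=2.0000
k=9 load: inc=2.000000, refl=2.000000·-1.000000=-2.0000; V=0.000000+2.000000+-2.000000=0.0000

0 0 source 2.0000
1 2 load 0.0000
2 4 source 2.0000
3 6 load 0.0000
4 8 source 2.0000
5 10 load 0.0000
6 12 source 2.0000
7 14 load 0.0000
8 16 source 2.0000
9 18 load 0.0000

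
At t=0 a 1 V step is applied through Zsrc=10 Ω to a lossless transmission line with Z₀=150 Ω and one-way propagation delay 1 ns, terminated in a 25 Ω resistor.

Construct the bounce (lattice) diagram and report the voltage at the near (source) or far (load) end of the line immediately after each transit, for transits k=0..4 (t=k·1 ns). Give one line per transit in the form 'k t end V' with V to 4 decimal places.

Γ_L=-0.714286, Γ_S=-0.875000; launch V₁=1·150/160=0.937500
k=0 src: V=0.9375
k=1 load: inc=0.937500, refl=0.937500·-0.714286=-0.6696; V=0.000000+0.937500+-0.669643=0.2679
k=2 src: inc=-0.669643, refl=-0.669643·-0.875000=0.5859; V=0.937500+-0.669643+0.585938=0.8538
k=3 load: inc=0.585938, refl=0.585938·-0.714286=-0.4185; V=0.267857+0.585938+-0.418527=0.4353
k=4 src: inc=-0.418527, refl=-0.418527·-0.875000=0.3662; V=0.853795+-0.418527+0.366211=0.8015

0 0 source 0.9375
1 1 load 0.2679
2 2 source 0.8538
3 3 load 0.4353
4 4 source 0.8015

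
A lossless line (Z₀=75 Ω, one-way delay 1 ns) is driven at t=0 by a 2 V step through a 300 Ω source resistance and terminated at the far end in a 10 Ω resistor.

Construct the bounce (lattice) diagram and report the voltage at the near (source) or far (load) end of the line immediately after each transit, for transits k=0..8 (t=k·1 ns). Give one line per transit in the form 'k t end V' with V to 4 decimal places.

Γ_L=-0.764706, Γ_S=0.600000; launch V₁=2·75/375=0.400000
k=0 src: V=0.4000
k=1 load: inc=0.400000, refl=0.400000·-0.764706=-0.3059; V=0.000000+0.400000+-0.305882=0.0941
k=2 src: inc=-0.305882, refl=-0.305882·0.600000=-0.1835; V=0.400000+-0.305882+-0.183529=-0.0894
k=3 load: inc=-0.183529, refl=-0.183529·-0.764706=0.1403; V=0.094118+-0.183529+0.140346=0.0509
k=4 src: inc=0.140346, refl=0.140346·0.600000=0.0842; V=-0.089412+0.140346+0.084208=0.1351
k=5 load: inc=0.084208, refl=0.084208·-0.764706=-0.0644; V=0.050934+0.084208+-0.064394=0.0707
k=6 src: inc=-0.064394, refl=-0.064394·0.600000=-0.0386; V=0.135142+-0.064394+-0.038636=0.0321
k=7 load: inc=-0.038636, refl=-0.038636·-0.764706=0.0295; V=0.070748+-0.038636+0.029546=0.0617
k=8 src: inc=0.029546, refl=0.029546·0.600000=0.0177; V=0.032111+0.029546+0.017727=0.0794

0 0 source 0.4000
1 1 load 0.0941
2 2 source -0.0894
3 3 load 0.0509
4 4 source 0.1351
5 5 load 0.0707
6 6 source 0.0321
7 7 load 0.0617
8 8 source 0.0794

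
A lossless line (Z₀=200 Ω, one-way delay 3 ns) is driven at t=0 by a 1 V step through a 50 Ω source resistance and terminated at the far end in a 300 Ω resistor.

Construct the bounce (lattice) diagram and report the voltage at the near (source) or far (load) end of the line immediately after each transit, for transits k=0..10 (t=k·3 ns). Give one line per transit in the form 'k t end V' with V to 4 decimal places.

0 0 source 0.8000
1 3 load 0.9600
2 6 source 0.8640
3 9 load 0.8448
4 12 source 0.8563
5 15 load 0.8586
6 18 source 0.8572
7 21 load 0.8570
8 24 source 0.8571
9 27 load 0.8572
10 30 source 0.8571

Γ_L=0.200000, Γ_S=-0.600000; launch V₁=1·200/250=0.800000
k=0 src: V=0.8000
k=1 load: inc=0.800000, refl=0.800000·0.200000=0.1600; V=0.000000+0.800000+0.160000=0.9600
k=2 src: inc=0.160000, refl=0.160000·-0.600000=-0.0960; V=0.800000+0.160000+-0.096000=0.8640
k=3 load: inc=-0.096000, refl=-0.096000·0.200000=-0.0192; V=0.960000+-0.096000+-0.019200=0.8448
k=4 src: inc=-0.019200, refl=-0.019200·-0.600000=0.0115; V=0.864000+-0.019200+0.011520=0.8563
k=5 load: inc=0.011520, refl=0.011520·0.200000=0.0023; V=0.844800+0.011520+0.002304=0.8586
k=6 src: inc=0.002304, refl=0.002304·-0.600000=-0.0014; V=0.856320+0.002304+-0.001382=0.8572
k=7 load: inc=-0.001382, refl=-0.001382·0.200000=-0.0003; V=0.858624+-0.001382+-0.000276=0.8570
k=8 src: inc=-0.000276, refl=-0.000276·-0.600000=0.0002; V=0.857242+-0.000276+0.000166=0.8571
k=9 load: inc=0.000166, refl=0.000166·0.200000=0.0000; V=0.856965+0.000166+0.000033=0.8572
k=10 src: inc=0.000033, refl=0.000033·-0.600000=-0.0000; V=0.857131+0.000033+-0.000020=0.8571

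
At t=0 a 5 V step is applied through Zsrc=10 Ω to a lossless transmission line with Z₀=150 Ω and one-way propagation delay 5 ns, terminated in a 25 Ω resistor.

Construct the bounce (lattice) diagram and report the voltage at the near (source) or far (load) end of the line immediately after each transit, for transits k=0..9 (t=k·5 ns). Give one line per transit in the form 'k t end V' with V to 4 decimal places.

Γ_L=-0.714286, Γ_S=-0.875000; launch V₁=5·150/160=4.687500
k=0 src: V=4.6875
k=1 load: inc=4.687500, refl=4.687500·-0.714286=-3.3482; V=0.000000+4.687500+-3.348214=1.3393
k=2 src: inc=-3.348214, refl=-3.348214·-0.875000=2.9297; V=4.687500+-3.348214+2.929688=4.2690
k=3 load: inc=2.929688, refl=2.929688·-0.714286=-2.0926; V=1.339286+2.929688+-2.092634=2.1763
k=4 src: inc=-2.092634, refl=-2.092634·-0.875000=1.8311; V=4.268973+-2.092634+1.831055=4.0074
k=5 load: inc=1.831055, refl=1.831055·-0.714286=-1.3079; V=2.176339+1.831055+-1.307896=2.6995
k=6 src: inc=-1.307896, refl=-1.307896·-0.875000=1.1444; V=4.007394+-1.307896+1.144409=3.8439
k=7 load: inc=1.144409, refl=1.144409·-0.714286=-0.8174; V=2.699498+1.144409+-0.817435=3.0265
k=8 src: inc=-0.817435, refl=-0.817435·-0.875000=0.7153; V=3.843907+-0.817435+0.715256=3.7417
k=9 load: inc=0.715256, refl=0.715256·-0.714286=-0.5109; V=3.026472+0.715256+-0.510897=3.2308

0 0 source 4.6875
1 5 load 1.3393
2 10 source 4.2690
3 15 load 2.1763
4 20 source 4.0074
5 25 load 2.6995
6 30 source 3.8439
7 35 load 3.0265
8 40 source 3.7417
9 45 load 3.2308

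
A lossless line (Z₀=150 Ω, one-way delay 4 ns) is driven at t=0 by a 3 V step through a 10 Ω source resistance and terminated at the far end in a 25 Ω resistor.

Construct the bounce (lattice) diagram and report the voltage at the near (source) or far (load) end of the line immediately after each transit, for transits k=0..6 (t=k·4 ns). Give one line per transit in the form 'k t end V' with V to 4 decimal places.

0 0 source 2.8125
1 4 load 0.8036
2 8 source 2.5614
3 12 load 1.3058
4 16 source 2.4044
5 20 load 1.6197
6 24 source 2.3063

Γ_L=-0.714286, Γ_S=-0.875000; launch V₁=3·150/160=2.812500
k=0 src: V=2.8125
k=1 load: inc=2.812500, refl=2.812500·-0.714286=-2.0089; V=0.000000+2.812500+-2.008929=0.8036
k=2 src: inc=-2.008929, refl=-2.008929·-0.875000=1.7578; V=2.812500+-2.008929+1.757812=2.5614
k=3 load: inc=1.757812, refl=1.757812·-0.714286=-1.2556; V=0.803571+1.757812+-1.255580=1.3058
k=4 src: inc=-1.255580, refl=-1.255580·-0.875000=1.0986; V=2.561384+-1.255580+1.098633=2.4044
k=5 load: inc=1.098633, refl=1.098633·-0.714286=-0.7847; V=1.305804+1.098633+-0.784738=1.6197
k=6 src: inc=-0.784738, refl=-0.784738·-0.875000=0.6866; V=2.404436+-0.784738+0.686646=2.3063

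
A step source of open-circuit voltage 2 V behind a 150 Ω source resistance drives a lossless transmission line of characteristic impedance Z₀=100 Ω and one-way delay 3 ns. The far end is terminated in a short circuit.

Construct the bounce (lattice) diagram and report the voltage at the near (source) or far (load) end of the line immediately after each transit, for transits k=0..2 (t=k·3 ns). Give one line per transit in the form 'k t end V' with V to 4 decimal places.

0 0 source 0.8000
1 3 load 0.0000
2 6 source -0.1600

Γ_L=-1.000000, Γ_S=0.200000; launch V₁=2·100/250=0.800000
k=0 src: V=0.8000
k=1 load: inc=0.800000, refl=0.800000·-1.000000=-0.8000; V=0.000000+0.800000+-0.800000=0.0000
k=2 src: inc=-0.800000, refl=-0.800000·0.200000=-0.1600; V=0.800000+-0.800000+-0.160000=-0.1600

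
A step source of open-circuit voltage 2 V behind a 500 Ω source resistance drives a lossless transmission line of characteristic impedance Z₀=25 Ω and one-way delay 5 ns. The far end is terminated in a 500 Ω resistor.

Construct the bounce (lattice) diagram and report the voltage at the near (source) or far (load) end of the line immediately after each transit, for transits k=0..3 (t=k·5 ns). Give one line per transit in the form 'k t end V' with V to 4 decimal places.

0 0 source 0.0952
1 5 load 0.1814
2 10 source 0.2594
3 15 load 0.3299

Γ_L=0.904762, Γ_S=0.904762; launch V₁=2·25/525=0.095238
k=0 src: V=0.0952
k=1 load: inc=0.095238, refl=0.095238·0.904762=0.0862; V=0.000000+0.095238+0.086168=0.1814
k=2 src: inc=0.086168, refl=0.086168·0.904762=0.0780; V=0.095238+0.086168+0.077961=0.2594
k=3 load: inc=0.077961, refl=0.077961·0.904762=0.0705; V=0.181406+0.077961+0.070536=0.3299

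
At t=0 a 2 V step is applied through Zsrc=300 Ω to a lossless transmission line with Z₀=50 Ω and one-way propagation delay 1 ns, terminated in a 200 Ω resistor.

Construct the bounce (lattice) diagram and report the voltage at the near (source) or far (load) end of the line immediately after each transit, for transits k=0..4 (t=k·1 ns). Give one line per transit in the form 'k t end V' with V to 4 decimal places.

0 0 source 0.2857
1 1 load 0.4571
2 2 source 0.5796
3 3 load 0.6531
4 4 source 0.7055

Γ_L=0.600000, Γ_S=0.714286; launch V₁=2·50/350=0.285714
k=0 src: V=0.2857
k=1 load: inc=0.285714, refl=0.285714·0.600000=0.1714; V=0.000000+0.285714+0.171429=0.4571
k=2 src: inc=0.171429, refl=0.171429·0.714286=0.1224; V=0.285714+0.171429+0.122449=0.5796
k=3 load: inc=0.122449, refl=0.122449·0.600000=0.0735; V=0.457143+0.122449+0.073469=0.6531
k=4 src: inc=0.073469, refl=0.073469·0.714286=0.0525; V=0.579592+0.073469+0.052478=0.7055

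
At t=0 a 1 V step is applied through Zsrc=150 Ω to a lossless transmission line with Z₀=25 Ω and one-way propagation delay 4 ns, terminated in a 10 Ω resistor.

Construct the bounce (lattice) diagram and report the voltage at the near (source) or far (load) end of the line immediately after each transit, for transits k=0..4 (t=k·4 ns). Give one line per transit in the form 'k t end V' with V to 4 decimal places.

0 0 source 0.1429
1 4 load 0.0816
2 8 source 0.0379
3 12 load 0.0566
4 16 source 0.0700

Γ_L=-0.428571, Γ_S=0.714286; launch V₁=1·25/175=0.142857
k=0 src: V=0.1429
k=1 load: inc=0.142857, refl=0.142857·-0.428571=-0.0612; V=0.000000+0.142857+-0.061224=0.0816
k=2 src: inc=-0.061224, refl=-0.061224·0.714286=-0.0437; V=0.142857+-0.061224+-0.043732=0.0379
k=3 load: inc=-0.043732, refl=-0.043732·-0.428571=0.0187; V=0.081633+-0.043732+0.018742=0.0566
k=4 src: inc=0.018742, refl=0.018742·0.714286=0.0134; V=0.037901+0.018742+0.013387=0.0700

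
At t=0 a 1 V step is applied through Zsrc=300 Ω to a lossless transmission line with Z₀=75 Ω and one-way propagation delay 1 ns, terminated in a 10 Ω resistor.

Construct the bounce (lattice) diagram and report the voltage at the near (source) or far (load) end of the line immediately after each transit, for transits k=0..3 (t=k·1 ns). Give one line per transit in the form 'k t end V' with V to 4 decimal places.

0 0 source 0.2000
1 1 load 0.0471
2 2 source -0.0447
3 3 load 0.0255

Γ_L=-0.764706, Γ_S=0.600000; launch V₁=1·75/375=0.200000
k=0 src: V=0.2000
k=1 load: inc=0.200000, refl=0.200000·-0.764706=-0.1529; V=0.000000+0.200000+-0.152941=0.0471
k=2 src: inc=-0.152941, refl=-0.152941·0.600000=-0.0918; V=0.200000+-0.152941+-0.091765=-0.0447
k=3 load: inc=-0.091765, refl=-0.091765·-0.764706=0.0702; V=0.047059+-0.091765+0.070173=0.0255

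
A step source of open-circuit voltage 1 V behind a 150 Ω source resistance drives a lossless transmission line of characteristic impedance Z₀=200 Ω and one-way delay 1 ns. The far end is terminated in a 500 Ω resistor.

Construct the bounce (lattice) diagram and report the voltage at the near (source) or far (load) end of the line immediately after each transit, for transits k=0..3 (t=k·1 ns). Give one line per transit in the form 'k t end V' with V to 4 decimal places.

Γ_L=0.428571, Γ_S=-0.142857; launch V₁=1·200/350=0.571429
k=0 src: V=0.5714
k=1 load: inc=0.571429, refl=0.571429·0.428571=0.2449; V=0.000000+0.571429+0.244898=0.8163
k=2 src: inc=0.244898, refl=0.244898·-0.142857=-0.0350; V=0.571429+0.244898+-0.034985=0.7813
k=3 load: inc=-0.034985, refl=-0.034985·0.428571=-0.0150; V=0.816327+-0.034985+-0.014994=0.7663

0 0 source 0.5714
1 1 load 0.8163
2 2 source 0.7813
3 3 load 0.7663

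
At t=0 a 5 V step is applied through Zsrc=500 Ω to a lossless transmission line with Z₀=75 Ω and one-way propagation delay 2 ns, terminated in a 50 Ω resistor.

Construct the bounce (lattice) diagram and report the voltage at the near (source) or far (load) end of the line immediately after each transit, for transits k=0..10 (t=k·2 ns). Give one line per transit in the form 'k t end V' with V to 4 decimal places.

Γ_L=-0.200000, Γ_S=0.739130; launch V₁=5·75/575=0.652174
k=0 src: V=0.6522
k=1 load: inc=0.652174, refl=0.652174·-0.200000=-0.1304; V=0.000000+0.652174+-0.130435=0.5217
k=2 src: inc=-0.130435, refl=-0.130435·0.739130=-0.0964; V=0.652174+-0.130435+-0.096408=0.4253
k=3 load: inc=-0.096408, refl=-0.096408·-0.200000=0.0193; V=0.521739+-0.096408+0.019282=0.4446
k=4 src: inc=0.019282, refl=0.019282·0.739130=0.0143; V=0.425331+0.019282+0.014252=0.4589
k=5 load: inc=0.014252, refl=0.014252·-0.200000=-0.0029; V=0.444612+0.014252+-0.002850=0.4560
k=6 src: inc=-0.002850, refl=-0.002850·0.739130=-0.0021; V=0.458864+-0.002850+-0.002107=0.4539
k=7 load: inc=-0.002107, refl=-0.002107·-0.200000=0.0004; V=0.456014+-0.002107+0.000421=0.4543
k=8 src: inc=0.000421, refl=0.000421·0.739130=0.0003; V=0.453907+0.000421+0.000311=0.4546
k=9 load: inc=0.000311, refl=0.000311·-0.200000=-0.0001; V=0.454328+0.000311+-0.000062=0.4546
k=10 src: inc=-0.000062, refl=-0.000062·0.739130=-0.0000; V=0.454640+-0.000062+-0.000046=0.4545

0 0 source 0.6522
1 2 load 0.5217
2 4 source 0.4253
3 6 load 0.4446
4 8 source 0.4589
5 10 load 0.4560
6 12 source 0.4539
7 14 load 0.4543
8 16 source 0.4546
9 18 load 0.4546
10 20 source 0.4545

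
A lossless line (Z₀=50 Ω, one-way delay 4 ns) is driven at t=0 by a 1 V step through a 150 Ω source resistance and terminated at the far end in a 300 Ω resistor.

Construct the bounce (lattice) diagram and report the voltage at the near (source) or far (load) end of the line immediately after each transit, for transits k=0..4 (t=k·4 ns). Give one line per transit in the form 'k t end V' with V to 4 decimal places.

Γ_L=0.714286, Γ_S=0.500000; launch V₁=1·50/200=0.250000
k=0 src: V=0.2500
k=1 load: inc=0.250000, refl=0.250000·0.714286=0.1786; V=0.000000+0.250000+0.178571=0.4286
k=2 src: inc=0.178571, refl=0.178571·0.500000=0.0893; V=0.250000+0.178571+0.089286=0.5179
k=3 load: inc=0.089286, refl=0.089286·0.714286=0.0638; V=0.428571+0.089286+0.063776=0.5816
k=4 src: inc=0.063776, refl=0.063776·0.500000=0.0319; V=0.517857+0.063776+0.031888=0.6135

0 0 source 0.2500
1 4 load 0.4286
2 8 source 0.5179
3 12 load 0.5816
4 16 source 0.6135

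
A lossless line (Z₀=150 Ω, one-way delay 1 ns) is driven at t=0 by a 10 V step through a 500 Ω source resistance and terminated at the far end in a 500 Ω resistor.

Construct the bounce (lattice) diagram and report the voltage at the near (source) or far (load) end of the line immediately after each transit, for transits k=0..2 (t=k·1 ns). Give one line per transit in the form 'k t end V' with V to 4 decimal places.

Γ_L=0.538462, Γ_S=0.538462; launch V₁=10·150/650=2.307692
k=0 src: V=2.3077
k=1 load: inc=2.307692, refl=2.307692·0.538462=1.2426; V=0.000000+2.307692+1.242604=3.5503
k=2 src: inc=1.242604, refl=1.242604·0.538462=0.6691; V=2.307692+1.242604+0.669094=4.2194

0 0 source 2.3077
1 1 load 3.5503
2 2 source 4.2194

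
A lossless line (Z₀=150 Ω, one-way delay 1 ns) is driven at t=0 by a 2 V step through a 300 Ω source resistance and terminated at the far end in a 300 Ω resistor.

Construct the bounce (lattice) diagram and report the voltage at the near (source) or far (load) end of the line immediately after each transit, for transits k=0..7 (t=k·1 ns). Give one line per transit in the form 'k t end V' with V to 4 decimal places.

Γ_L=0.333333, Γ_S=0.333333; launch V₁=2·150/450=0.666667
k=0 src: V=0.6667
k=1 load: inc=0.666667, refl=0.666667·0.333333=0.2222; V=0.000000+0.666667+0.222222=0.8889
k=2 src: inc=0.222222, refl=0.222222·0.333333=0.0741; V=0.666667+0.222222+0.074074=0.9630
k=3 load: inc=0.074074, refl=0.074074·0.333333=0.0247; V=0.888889+0.074074+0.024691=0.9877
k=4 src: inc=0.024691, refl=0.024691·0.333333=0.0082; V=0.962963+0.024691+0.008230=0.9959
k=5 load: inc=0.008230, refl=0.008230·0.333333=0.0027; V=0.987654+0.008230+0.002743=0.9986
k=6 src: inc=0.002743, refl=0.002743·0.333333=0.0009; V=0.995885+0.002743+0.000914=0.9995
k=7 load: inc=0.000914, refl=0.000914·0.333333=0.0003; V=0.998628+0.000914+0.000305=0.9998

0 0 source 0.6667
1 1 load 0.8889
2 2 source 0.9630
3 3 load 0.9877
4 4 source 0.9959
5 5 load 0.9986
6 6 source 0.9995
7 7 load 0.9998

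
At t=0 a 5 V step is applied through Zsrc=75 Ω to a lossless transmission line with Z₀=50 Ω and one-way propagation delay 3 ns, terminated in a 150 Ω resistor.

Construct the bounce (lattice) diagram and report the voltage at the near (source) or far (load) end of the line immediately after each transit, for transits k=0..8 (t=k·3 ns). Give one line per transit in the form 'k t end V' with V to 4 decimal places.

0 0 source 2.0000
1 3 load 3.0000
2 6 source 3.2000
3 9 load 3.3000
4 12 source 3.3200
5 15 load 3.3300
6 18 source 3.3320
7 21 load 3.3330
8 24 source 3.3332

Γ_L=0.500000, Γ_S=0.200000; launch V₁=5·50/125=2.000000
k=0 src: V=2.0000
k=1 load: inc=2.000000, refl=2.000000·0.500000=1.0000; V=0.000000+2.000000+1.000000=3.0000
k=2 src: inc=1.000000, refl=1.000000·0.200000=0.2000; V=2.000000+1.000000+0.200000=3.2000
k=3 load: inc=0.200000, refl=0.200000·0.500000=0.1000; V=3.000000+0.200000+0.100000=3.3000
k=4 src: inc=0.100000, refl=0.100000·0.200000=0.0200; V=3.200000+0.100000+0.020000=3.3200
k=5 load: inc=0.020000, refl=0.020000·0.500000=0.0100; V=3.300000+0.020000+0.010000=3.3300
k=6 src: inc=0.010000, refl=0.010000·0.200000=0.0020; V=3.320000+0.010000+0.002000=3.3320
k=7 load: inc=0.002000, refl=0.002000·0.500000=0.0010; V=3.330000+0.002000+0.001000=3.3330
k=8 src: inc=0.001000, refl=0.001000·0.200000=0.0002; V=3.332000+0.001000+0.000200=3.3332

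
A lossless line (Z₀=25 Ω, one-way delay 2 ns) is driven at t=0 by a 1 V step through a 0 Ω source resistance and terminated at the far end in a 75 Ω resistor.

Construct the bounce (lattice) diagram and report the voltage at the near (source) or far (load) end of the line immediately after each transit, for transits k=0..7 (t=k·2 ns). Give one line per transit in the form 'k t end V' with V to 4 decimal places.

Γ_L=0.500000, Γ_S=-1.000000; launch V₁=1·25/25=1.000000
k=0 src: V=1.0000
k=1 load: inc=1.000000, refl=1.000000·0.500000=0.5000; V=0.000000+1.000000+0.500000=1.5000
k=2 src: inc=0.500000, refl=0.500000·-1.000000=-0.5000; V=1.000000+0.500000+-0.500000=1.0000
k=3 load: inc=-0.500000, refl=-0.500000·0.500000=-0.2500; V=1.500000+-0.500000+-0.250000=0.7500
k=4 src: inc=-0.250000, refl=-0.250000·-1.000000=0.2500; V=1.000000+-0.250000+0.250000=1.0000
k=5 load: inc=0.250000, refl=0.250000·0.500000=0.1250; V=0.750000+0.250000+0.125000=1.1250
k=6 src: inc=0.125000, refl=0.125000·-1.000000=-0.1250; V=1.000000+0.125000+-0.125000=1.0000
k=7 load: inc=-0.125000, refl=-0.125000·0.500000=-0.0625; V=1.125000+-0.125000+-0.062500=0.9375

0 0 source 1.0000
1 2 load 1.5000
2 4 source 1.0000
3 6 load 0.7500
4 8 source 1.0000
5 10 load 1.1250
6 12 source 1.0000
7 14 load 0.9375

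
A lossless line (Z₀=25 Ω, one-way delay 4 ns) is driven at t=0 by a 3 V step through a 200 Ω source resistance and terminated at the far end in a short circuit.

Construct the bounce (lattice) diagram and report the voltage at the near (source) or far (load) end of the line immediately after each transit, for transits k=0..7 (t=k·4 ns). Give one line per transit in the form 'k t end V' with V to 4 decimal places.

Γ_L=-1.000000, Γ_S=0.777778; launch V₁=3·25/225=0.333333
k=0 src: V=0.3333
k=1 load: inc=0.333333, refl=0.333333·-1.000000=-0.3333; V=0.000000+0.333333+-0.333333=0.0000
k=2 src: inc=-0.333333, refl=-0.333333·0.777778=-0.2593; V=0.333333+-0.333333+-0.259259=-0.2593
k=3 load: inc=-0.259259, refl=-0.259259·-1.000000=0.2593; V=0.000000+-0.259259+0.259259=0.0000
k=4 src: inc=0.259259, refl=0.259259·0.777778=0.2016; V=-0.259259+0.259259+0.201646=0.2016
k=5 load: inc=0.201646, refl=0.201646·-1.000000=-0.2016; V=0.000000+0.201646+-0.201646=0.0000
k=6 src: inc=-0.201646, refl=-0.201646·0.777778=-0.1568; V=0.201646+-0.201646+-0.156836=-0.1568
k=7 load: inc=-0.156836, refl=-0.156836·-1.000000=0.1568; V=0.000000+-0.156836+0.156836=0.0000

0 0 source 0.3333
1 4 load 0.0000
2 8 source -0.2593
3 12 load 0.0000
4 16 source 0.2016
5 20 load 0.0000
6 24 source -0.1568
7 28 load 0.0000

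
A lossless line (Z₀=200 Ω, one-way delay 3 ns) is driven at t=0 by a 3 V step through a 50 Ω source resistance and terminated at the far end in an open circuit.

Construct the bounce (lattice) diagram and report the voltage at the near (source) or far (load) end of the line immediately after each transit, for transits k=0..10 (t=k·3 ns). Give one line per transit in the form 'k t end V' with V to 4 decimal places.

Γ_L=1.000000, Γ_S=-0.600000; launch V₁=3·200/250=2.400000
k=0 src: V=2.4000
k=1 load: inc=2.400000, refl=2.400000·1.000000=2.4000; V=0.000000+2.400000+2.400000=4.8000
k=2 src: inc=2.400000, refl=2.400000·-0.600000=-1.4400; V=2.400000+2.400000+-1.440000=3.3600
k=3 load: inc=-1.440000, refl=-1.440000·1.000000=-1.4400; V=4.800000+-1.440000+-1.440000=1.9200
k=4 src: inc=-1.440000, refl=-1.440000·-0.600000=0.8640; V=3.360000+-1.440000+0.864000=2.7840
k=5 load: inc=0.864000, refl=0.864000·1.000000=0.8640; V=1.920000+0.864000+0.864000=3.6480
k=6 src: inc=0.864000, refl=0.864000·-0.600000=-0.5184; V=2.784000+0.864000+-0.518400=3.1296
k=7 load: inc=-0.518400, refl=-0.518400·1.000000=-0.5184; V=3.648000+-0.518400+-0.518400=2.6112
k=8 src: inc=-0.518400, refl=-0.518400·-0.600000=0.3110; V=3.129600+-0.518400+0.311040=2.9222
k=9 load: inc=0.311040, refl=0.311040·1.000000=0.3110; V=2.611200+0.311040+0.311040=3.2333
k=10 src: inc=0.311040, refl=0.311040·-0.600000=-0.1866; V=2.922240+0.311040+-0.186624=3.0467

0 0 source 2.4000
1 3 load 4.8000
2 6 source 3.3600
3 9 load 1.9200
4 12 source 2.7840
5 15 load 3.6480
6 18 source 3.1296
7 21 load 2.6112
8 24 source 2.9222
9 27 load 3.2333
10 30 source 3.0467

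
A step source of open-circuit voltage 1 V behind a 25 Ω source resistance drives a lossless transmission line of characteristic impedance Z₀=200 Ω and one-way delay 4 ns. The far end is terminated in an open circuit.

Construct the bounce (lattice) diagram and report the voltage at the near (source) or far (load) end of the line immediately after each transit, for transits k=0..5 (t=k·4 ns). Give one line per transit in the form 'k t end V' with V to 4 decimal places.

Γ_L=1.000000, Γ_S=-0.777778; launch V₁=1·200/225=0.888889
k=0 src: V=0.8889
k=1 load: inc=0.888889, refl=0.888889·1.000000=0.8889; V=0.000000+0.888889+0.888889=1.7778
k=2 src: inc=0.888889, refl=0.888889·-0.777778=-0.6914; V=0.888889+0.888889+-0.691358=1.0864
k=3 load: inc=-0.691358, refl=-0.691358·1.000000=-0.6914; V=1.777778+-0.691358+-0.691358=0.3951
k=4 src: inc=-0.691358, refl=-0.691358·-0.777778=0.5377; V=1.086420+-0.691358+0.537723=0.9328
k=5 load: inc=0.537723, refl=0.537723·1.000000=0.5377; V=0.395062+0.537723+0.537723=1.4705

0 0 source 0.8889
1 4 load 1.7778
2 8 source 1.0864
3 12 load 0.3951
4 16 source 0.9328
5 20 load 1.4705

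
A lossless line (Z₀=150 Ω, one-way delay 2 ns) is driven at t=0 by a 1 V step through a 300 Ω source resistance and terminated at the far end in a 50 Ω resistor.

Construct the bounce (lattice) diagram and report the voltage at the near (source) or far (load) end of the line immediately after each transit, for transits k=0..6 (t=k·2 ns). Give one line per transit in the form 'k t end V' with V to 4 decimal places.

0 0 source 0.3333
1 2 load 0.1667
2 4 source 0.1111
3 6 load 0.1389
4 8 source 0.1481
5 10 load 0.1435
6 12 source 0.1420

Γ_L=-0.500000, Γ_S=0.333333; launch V₁=1·150/450=0.333333
k=0 src: V=0.3333
k=1 load: inc=0.333333, refl=0.333333·-0.500000=-0.1667; V=0.000000+0.333333+-0.166667=0.1667
k=2 src: inc=-0.166667, refl=-0.166667·0.333333=-0.0556; V=0.333333+-0.166667+-0.055556=0.1111
k=3 load: inc=-0.055556, refl=-0.055556·-0.500000=0.0278; V=0.166667+-0.055556+0.027778=0.1389
k=4 src: inc=0.027778, refl=0.027778·0.333333=0.0093; V=0.111111+0.027778+0.009259=0.1481
k=5 load: inc=0.009259, refl=0.009259·-0.500000=-0.0046; V=0.138889+0.009259+-0.004630=0.1435
k=6 src: inc=-0.004630, refl=-0.004630·0.333333=-0.0015; V=0.148148+-0.004630+-0.001543=0.1420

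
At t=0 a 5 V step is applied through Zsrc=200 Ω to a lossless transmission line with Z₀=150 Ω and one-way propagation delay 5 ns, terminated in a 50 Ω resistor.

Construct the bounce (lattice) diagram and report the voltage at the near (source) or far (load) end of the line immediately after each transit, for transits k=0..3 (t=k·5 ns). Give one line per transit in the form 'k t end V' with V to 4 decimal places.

0 0 source 2.1429
1 5 load 1.0714
2 10 source 0.9184
3 15 load 0.9949

Γ_L=-0.500000, Γ_S=0.142857; launch V₁=5·150/350=2.142857
k=0 src: V=2.1429
k=1 load: inc=2.142857, refl=2.142857·-0.500000=-1.0714; V=0.000000+2.142857+-1.071429=1.0714
k=2 src: inc=-1.071429, refl=-1.071429·0.142857=-0.1531; V=2.142857+-1.071429+-0.153061=0.9184
k=3 load: inc=-0.153061, refl=-0.153061·-0.500000=0.0765; V=1.071429+-0.153061+0.076531=0.9949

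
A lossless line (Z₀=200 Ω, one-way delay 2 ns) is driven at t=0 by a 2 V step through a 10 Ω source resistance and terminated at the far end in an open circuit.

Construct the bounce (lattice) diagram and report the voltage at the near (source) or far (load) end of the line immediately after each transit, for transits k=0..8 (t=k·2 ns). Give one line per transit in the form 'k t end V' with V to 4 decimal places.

Γ_L=1.000000, Γ_S=-0.904762; launch V₁=2·200/210=1.904762
k=0 src: V=1.9048
k=1 load: inc=1.904762, refl=1.904762·1.000000=1.9048; V=0.000000+1.904762+1.904762=3.8095
k=2 src: inc=1.904762, refl=1.904762·-0.904762=-1.7234; V=1.904762+1.904762+-1.723356=2.0862
k=3 load: inc=-1.723356, refl=-1.723356·1.000000=-1.7234; V=3.809524+-1.723356+-1.723356=0.3628
k=4 src: inc=-1.723356, refl=-1.723356·-0.904762=1.5592; V=2.086168+-1.723356+1.559227=1.9220
k=5 load: inc=1.559227, refl=1.559227·1.000000=1.5592; V=0.362812+1.559227+1.559227=3.4813
k=6 src: inc=1.559227, refl=1.559227·-0.904762=-1.4107; V=1.922039+1.559227+-1.410729=2.0705
k=7 load: inc=-1.410729, refl=-1.410729·1.000000=-1.4107; V=3.481266+-1.410729+-1.410729=0.6598
k=8 src: inc=-1.410729, refl=-1.410729·-0.904762=1.2764; V=2.070536+-1.410729+1.276374=1.9362

0 0 source 1.9048
1 2 load 3.8095
2 4 source 2.0862
3 6 load 0.3628
4 8 source 1.9220
5 10 load 3.4813
6 12 source 2.0705
7 14 load 0.6598
8 16 source 1.9362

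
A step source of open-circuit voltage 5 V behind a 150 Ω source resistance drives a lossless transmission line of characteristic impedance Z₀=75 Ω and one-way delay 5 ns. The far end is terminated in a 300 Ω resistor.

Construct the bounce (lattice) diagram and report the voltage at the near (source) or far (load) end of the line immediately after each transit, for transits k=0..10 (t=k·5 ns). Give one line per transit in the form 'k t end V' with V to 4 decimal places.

Γ_L=0.600000, Γ_S=0.333333; launch V₁=5·75/225=1.666667
k=0 src: V=1.6667
k=1 load: inc=1.666667, refl=1.666667·0.600000=1.0000; V=0.000000+1.666667+1.000000=2.6667
k=2 src: inc=1.000000, refl=1.000000·0.333333=0.3333; V=1.666667+1.000000+0.333333=3.0000
k=3 load: inc=0.333333, refl=0.333333·0.600000=0.2000; V=2.666667+0.333333+0.200000=3.2000
k=4 src: inc=0.200000, refl=0.200000·0.333333=0.0667; V=3.000000+0.200000+0.066667=3.2667
k=5 load: inc=0.066667, refl=0.066667·0.600000=0.0400; V=3.200000+0.066667+0.040000=3.3067
k=6 src: inc=0.040000, refl=0.040000·0.333333=0.0133; V=3.266667+0.040000+0.013333=3.3200
k=7 load: inc=0.013333, refl=0.013333·0.600000=0.0080; V=3.306667+0.013333+0.008000=3.3280
k=8 src: inc=0.008000, refl=0.008000·0.333333=0.0027; V=3.320000+0.008000+0.002667=3.3307
k=9 load: inc=0.002667, refl=0.002667·0.600000=0.0016; V=3.328000+0.002667+0.001600=3.3323
k=10 src: inc=0.001600, refl=0.001600·0.333333=0.0005; V=3.330667+0.001600+0.000533=3.3328

0 0 source 1.6667
1 5 load 2.6667
2 10 source 3.0000
3 15 load 3.2000
4 20 source 3.2667
5 25 load 3.3067
6 30 source 3.3200
7 35 load 3.3280
8 40 source 3.3307
9 45 load 3.3323
10 50 source 3.3328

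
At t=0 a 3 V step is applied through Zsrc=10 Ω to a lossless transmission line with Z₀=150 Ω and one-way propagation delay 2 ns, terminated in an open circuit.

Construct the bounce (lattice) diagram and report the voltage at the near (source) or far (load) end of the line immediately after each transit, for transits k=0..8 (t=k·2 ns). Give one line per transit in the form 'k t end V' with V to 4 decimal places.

0 0 source 2.8125
1 2 load 5.6250
2 4 source 3.1641
3 6 load 0.7031
4 8 source 2.8564
5 10 load 5.0098
6 12 source 3.1256
7 14 load 1.2415
8 16 source 2.8901

Γ_L=1.000000, Γ_S=-0.875000; launch V₁=3·150/160=2.812500
k=0 src: V=2.8125
k=1 load: inc=2.812500, refl=2.812500·1.000000=2.8125; V=0.000000+2.812500+2.812500=5.6250
k=2 src: inc=2.812500, refl=2.812500·-0.875000=-2.4609; V=2.812500+2.812500+-2.460938=3.1641
k=3 load: inc=-2.460938, refl=-2.460938·1.000000=-2.4609; V=5.625000+-2.460938+-2.460938=0.7031
k=4 src: inc=-2.460938, refl=-2.460938·-0.875000=2.1533; V=3.164062+-2.460938+2.153320=2.8564
k=5 load: inc=2.153320, refl=2.153320·1.000000=2.1533; V=0.703125+2.153320+2.153320=5.0098
k=6 src: inc=2.153320, refl=2.153320·-0.875000=-1.8842; V=2.856445+2.153320+-1.884155=3.1256
k=7 load: inc=-1.884155, refl=-1.884155·1.000000=-1.8842; V=5.009766+-1.884155+-1.884155=1.2415
k=8 src: inc=-1.884155, refl=-1.884155·-0.875000=1.6486; V=3.125610+-1.884155+1.648636=2.8901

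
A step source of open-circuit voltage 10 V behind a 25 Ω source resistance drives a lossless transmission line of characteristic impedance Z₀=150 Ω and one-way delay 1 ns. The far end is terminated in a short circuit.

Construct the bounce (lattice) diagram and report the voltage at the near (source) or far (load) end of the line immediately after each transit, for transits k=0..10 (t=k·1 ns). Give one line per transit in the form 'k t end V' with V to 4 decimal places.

Γ_L=-1.000000, Γ_S=-0.714286; launch V₁=10·150/175=8.571429
k=0 src: V=8.5714
k=1 load: inc=8.571429, refl=8.571429·-1.000000=-8.5714; V=0.000000+8.571429+-8.571429=0.0000
k=2 src: inc=-8.571429, refl=-8.571429·-0.714286=6.1224; V=8.571429+-8.571429+6.122449=6.1224
k=3 load: inc=6.122449, refl=6.122449·-1.000000=-6.1224; V=0.000000+6.122449+-6.122449=0.0000
k=4 src: inc=-6.122449, refl=-6.122449·-0.714286=4.3732; V=6.122449+-6.122449+4.373178=4.3732
k=5 load: inc=4.373178, refl=4.373178·-1.000000=-4.3732; V=0.000000+4.373178+-4.373178=0.0000
k=6 src: inc=-4.373178, refl=-4.373178·-0.714286=3.1237; V=4.373178+-4.373178+3.123698=3.1237
k=7 load: inc=3.123698, refl=3.123698·-1.000000=-3.1237; V=0.000000+3.123698+-3.123698=0.0000
k=8 src: inc=-3.123698, refl=-3.123698·-0.714286=2.2312; V=3.123698+-3.123698+2.231213=2.2312
k=9 load: inc=2.231213, refl=2.231213·-1.000000=-2.2312; V=0.000000+2.231213+-2.231213=0.0000
k=10 src: inc=-2.231213, refl=-2.231213·-0.714286=1.5937; V=2.231213+-2.231213+1.593724=1.5937

0 0 source 8.5714
1 1 load 0.0000
2 2 source 6.1224
3 3 load 0.0000
4 4 source 4.3732
5 5 load 0.0000
6 6 source 3.1237
7 7 load 0.0000
8 8 source 2.2312
9 9 load 0.0000
10 10 source 1.5937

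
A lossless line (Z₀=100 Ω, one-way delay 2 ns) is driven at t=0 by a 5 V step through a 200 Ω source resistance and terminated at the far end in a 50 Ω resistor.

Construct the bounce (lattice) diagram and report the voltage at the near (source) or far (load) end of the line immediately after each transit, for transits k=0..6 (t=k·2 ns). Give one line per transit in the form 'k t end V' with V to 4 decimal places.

Γ_L=-0.333333, Γ_S=0.333333; launch V₁=5·100/300=1.666667
k=0 src: V=1.6667
k=1 load: inc=1.666667, refl=1.666667·-0.333333=-0.5556; V=0.000000+1.666667+-0.555556=1.1111
k=2 src: inc=-0.555556, refl=-0.555556·0.333333=-0.1852; V=1.666667+-0.555556+-0.185185=0.9259
k=3 load: inc=-0.185185, refl=-0.185185·-0.333333=0.0617; V=1.111111+-0.185185+0.061728=0.9877
k=4 src: inc=0.061728, refl=0.061728·0.333333=0.0206; V=0.925926+0.061728+0.020576=1.0082
k=5 load: inc=0.020576, refl=0.020576·-0.333333=-0.0069; V=0.987654+0.020576+-0.006859=1.0014
k=6 src: inc=-0.006859, refl=-0.006859·0.333333=-0.0023; V=1.008230+-0.006859+-0.002286=0.9991

0 0 source 1.6667
1 2 load 1.1111
2 4 source 0.9259
3 6 load 0.9877
4 8 source 1.0082
5 10 load 1.0014
6 12 source 0.9991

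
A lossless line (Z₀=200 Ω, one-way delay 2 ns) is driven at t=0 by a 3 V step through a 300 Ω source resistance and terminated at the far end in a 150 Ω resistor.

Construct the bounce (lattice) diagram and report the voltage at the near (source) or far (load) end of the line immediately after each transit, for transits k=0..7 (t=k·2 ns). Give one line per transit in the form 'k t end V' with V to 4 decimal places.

0 0 source 1.2000
1 2 load 1.0286
2 4 source 0.9943
3 6 load 0.9992
4 8 source 1.0002
5 10 load 1.0000
6 12 source 1.0000
7 14 load 1.0000

Γ_L=-0.142857, Γ_S=0.200000; launch V₁=3·200/500=1.200000
k=0 src: V=1.2000
k=1 load: inc=1.200000, refl=1.200000·-0.142857=-0.1714; V=0.000000+1.200000+-0.171429=1.0286
k=2 src: inc=-0.171429, refl=-0.171429·0.200000=-0.0343; V=1.200000+-0.171429+-0.034286=0.9943
k=3 load: inc=-0.034286, refl=-0.034286·-0.142857=0.0049; V=1.028571+-0.034286+0.004898=0.9992
k=4 src: inc=0.004898, refl=0.004898·0.200000=0.0010; V=0.994286+0.004898+0.000980=1.0002
k=5 load: inc=0.000980, refl=0.000980·-0.142857=-0.0001; V=0.999184+0.000980+-0.000140=1.0000
k=6 src: inc=-0.000140, refl=-0.000140·0.200000=-0.0000; V=1.000163+-0.000140+-0.000028=1.0000
k=7 load: inc=-0.000028, refl=-0.000028·-0.142857=0.0000; V=1.000023+-0.000028+0.000004=1.0000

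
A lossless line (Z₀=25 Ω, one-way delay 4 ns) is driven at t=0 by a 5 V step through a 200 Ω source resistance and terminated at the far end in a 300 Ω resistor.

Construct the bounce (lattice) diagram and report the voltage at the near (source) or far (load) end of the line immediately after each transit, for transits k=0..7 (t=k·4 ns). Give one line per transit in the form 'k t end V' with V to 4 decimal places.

0 0 source 0.5556
1 4 load 1.0256
2 8 source 1.3913
3 12 load 1.7006
4 16 source 1.9413
5 20 load 2.1449
6 24 source 2.3032
7 28 load 2.4372

Γ_L=0.846154, Γ_S=0.777778; launch V₁=5·25/225=0.555556
k=0 src: V=0.5556
k=1 load: inc=0.555556, refl=0.555556·0.846154=0.4701; V=0.000000+0.555556+0.470085=1.0256
k=2 src: inc=0.470085, refl=0.470085·0.777778=0.3656; V=0.555556+0.470085+0.365622=1.3913
k=3 load: inc=0.365622, refl=0.365622·0.846154=0.3094; V=1.025641+0.365622+0.309372=1.7006
k=4 src: inc=0.309372, refl=0.309372·0.777778=0.2406; V=1.391263+0.309372+0.240623=1.9413
k=5 load: inc=0.240623, refl=0.240623·0.846154=0.2036; V=1.700636+0.240623+0.203604=2.1449
k=6 src: inc=0.203604, refl=0.203604·0.777778=0.1584; V=1.941259+0.203604+0.158359=2.3032
k=7 load: inc=0.158359, refl=0.158359·0.846154=0.1340; V=2.144863+0.158359+0.133996=2.4372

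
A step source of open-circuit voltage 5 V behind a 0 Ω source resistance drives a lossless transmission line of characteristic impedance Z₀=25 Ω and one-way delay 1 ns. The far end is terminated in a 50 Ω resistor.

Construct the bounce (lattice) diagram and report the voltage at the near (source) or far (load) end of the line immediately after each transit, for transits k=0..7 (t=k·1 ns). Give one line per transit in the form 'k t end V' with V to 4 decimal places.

Γ_L=0.333333, Γ_S=-1.000000; launch V₁=5·25/25=5.000000
k=0 src: V=5.0000
k=1 load: inc=5.000000, refl=5.000000·0.333333=1.6667; V=0.000000+5.000000+1.666667=6.6667
k=2 src: inc=1.666667, refl=1.666667·-1.000000=-1.6667; V=5.000000+1.666667+-1.666667=5.0000
k=3 load: inc=-1.666667, refl=-1.666667·0.333333=-0.5556; V=6.666667+-1.666667+-0.555556=4.4444
k=4 src: inc=-0.555556, refl=-0.555556·-1.000000=0.5556; V=5.000000+-0.555556+0.555556=5.0000
k=5 load: inc=0.555556, refl=0.555556·0.333333=0.1852; V=4.444444+0.555556+0.185185=5.1852
k=6 src: inc=0.185185, refl=0.185185·-1.000000=-0.1852; V=5.000000+0.185185+-0.185185=5.0000
k=7 load: inc=-0.185185, refl=-0.185185·0.333333=-0.0617; V=5.185185+-0.185185+-0.061728=4.9383

0 0 source 5.0000
1 1 load 6.6667
2 2 source 5.0000
3 3 load 4.4444
4 4 source 5.0000
5 5 load 5.1852
6 6 source 5.0000
7 7 load 4.9383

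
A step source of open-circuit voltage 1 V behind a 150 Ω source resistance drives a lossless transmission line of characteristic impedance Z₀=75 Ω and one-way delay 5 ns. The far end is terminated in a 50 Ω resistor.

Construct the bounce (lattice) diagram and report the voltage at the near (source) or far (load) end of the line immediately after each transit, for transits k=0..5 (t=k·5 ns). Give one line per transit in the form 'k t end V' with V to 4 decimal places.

Γ_L=-0.200000, Γ_S=0.333333; launch V₁=1·75/225=0.333333
k=0 src: V=0.3333
k=1 load: inc=0.333333, refl=0.333333·-0.200000=-0.0667; V=0.000000+0.333333+-0.066667=0.2667
k=2 src: inc=-0.066667, refl=-0.066667·0.333333=-0.0222; V=0.333333+-0.066667+-0.022222=0.2444
k=3 load: inc=-0.022222, refl=-0.022222·-0.200000=0.0044; V=0.266667+-0.022222+0.004444=0.2489
k=4 src: inc=0.004444, refl=0.004444·0.333333=0.0015; V=0.244444+0.004444+0.001481=0.2504
k=5 load: inc=0.001481, refl=0.001481·-0.200000=-0.0003; V=0.248889+0.001481+-0.000296=0.2501

0 0 source 0.3333
1 5 load 0.2667
2 10 source 0.2444
3 15 load 0.2489
4 20 source 0.2504
5 25 load 0.2501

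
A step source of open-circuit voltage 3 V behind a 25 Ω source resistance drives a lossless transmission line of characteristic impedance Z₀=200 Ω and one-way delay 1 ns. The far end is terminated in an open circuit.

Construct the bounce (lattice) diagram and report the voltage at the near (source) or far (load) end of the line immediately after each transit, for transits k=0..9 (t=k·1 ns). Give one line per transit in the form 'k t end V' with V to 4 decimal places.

0 0 source 2.6667
1 1 load 5.3333
2 2 source 3.2593
3 3 load 1.1852
4 4 source 2.7984
5 5 load 4.4115
6 6 source 3.1568
7 7 load 1.9021
8 8 source 2.8780
9 9 load 3.8539

Γ_L=1.000000, Γ_S=-0.777778; launch V₁=3·200/225=2.666667
k=0 src: V=2.6667
k=1 load: inc=2.666667, refl=2.666667·1.000000=2.6667; V=0.000000+2.666667+2.666667=5.3333
k=2 src: inc=2.666667, refl=2.666667·-0.777778=-2.0741; V=2.666667+2.666667+-2.074074=3.2593
k=3 load: inc=-2.074074, refl=-2.074074·1.000000=-2.0741; V=5.333333+-2.074074+-2.074074=1.1852
k=4 src: inc=-2.074074, refl=-2.074074·-0.777778=1.6132; V=3.259259+-2.074074+1.613169=2.7984
k=5 load: inc=1.613169, refl=1.613169·1.000000=1.6132; V=1.185185+1.613169+1.613169=4.4115
k=6 src: inc=1.613169, refl=1.613169·-0.777778=-1.2547; V=2.798354+1.613169+-1.254687=3.1568
k=7 load: inc=-1.254687, refl=-1.254687·1.000000=-1.2547; V=4.411523+-1.254687+-1.254687=1.9021
k=8 src: inc=-1.254687, refl=-1.254687·-0.777778=0.9759; V=3.156836+-1.254687+0.975867=2.8780
k=9 load: inc=0.975867, refl=0.975867·1.000000=0.9759; V=1.902149+0.975867+0.975867=3.8539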